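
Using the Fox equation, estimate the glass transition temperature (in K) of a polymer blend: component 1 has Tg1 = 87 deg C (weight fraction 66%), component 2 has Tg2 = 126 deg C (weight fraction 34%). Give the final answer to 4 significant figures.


1/Tg = w1/Tg1 + w2/Tg2 (in Kelvin)
Tg1 = 360.15 K, Tg2 = 399.15 K
1/Tg = 0.66/360.15 + 0.34/399.15
Tg = 372.5 K


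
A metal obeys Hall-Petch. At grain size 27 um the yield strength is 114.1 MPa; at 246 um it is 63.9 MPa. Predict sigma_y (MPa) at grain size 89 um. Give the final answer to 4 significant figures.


sigma_y = sigma0 + k / sqrt(d)
1/sqrt(d1) = 1/sqrt(2.7e-05) = 192.45;  1/sqrt(d2) = 63.7577
k = (sigma1 - sigma2) / (1/sqrt(d1) - 1/sqrt(d2)) = (114.1 - 63.9) / (192.45 - 63.7577) = 0.390077 MPa*m^0.5
sigma0 = sigma1 - k/sqrt(d1) = 114.1 - 0.390077*192.45 = 39.0296 MPa
sigma_y(d3) = 39.0296 + 0.390077 / sqrt(8.9e-05) = 80.38 MPa


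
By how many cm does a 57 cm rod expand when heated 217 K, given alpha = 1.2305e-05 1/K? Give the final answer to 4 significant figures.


dL = L0 * alpha * dT
dL = 57 * 1.2305e-05 * 217
dL = 0.1522 cm


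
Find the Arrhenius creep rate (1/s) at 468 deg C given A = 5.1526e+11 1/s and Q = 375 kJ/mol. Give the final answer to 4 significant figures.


rate = A * exp(-Q / (R*T))
T = 468 + 273.15 = 741.15 K
rate = 5.1526e+11 * exp(-375e3 / (8.314 * 741.15))
rate = 1.914e-15 1/s


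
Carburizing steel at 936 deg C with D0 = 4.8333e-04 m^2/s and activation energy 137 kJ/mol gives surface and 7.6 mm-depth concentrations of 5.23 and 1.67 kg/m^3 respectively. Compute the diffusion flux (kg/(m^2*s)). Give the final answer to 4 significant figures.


Step 1: D = D0 * exp(-Qd/(R*T))
T = 936 + 273.15 = 1209.15 K
D = 4.8333e-04 * exp(-137e3 / (8.314 * 1209.15)) = 5.83046e-10 m^2/s
Step 2: J = D * (C1 - C2) / dx
J = 5.83046e-10 * (5.23 - 1.67) / 7.6e-03
J = 2.731e-07 kg/(m^2*s)


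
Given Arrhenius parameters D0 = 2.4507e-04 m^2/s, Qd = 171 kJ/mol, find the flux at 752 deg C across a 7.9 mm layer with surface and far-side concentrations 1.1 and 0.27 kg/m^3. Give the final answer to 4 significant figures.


Step 1: D = D0 * exp(-Qd/(R*T))
T = 752 + 273.15 = 1025.15 K
D = 2.4507e-04 * exp(-171e3 / (8.314 * 1025.15)) = 4.74224e-13 m^2/s
Step 2: J = D * (C1 - C2) / dx
J = 4.74224e-13 * (1.1 - 0.27) / 7.9e-03
J = 4.982e-11 kg/(m^2*s)


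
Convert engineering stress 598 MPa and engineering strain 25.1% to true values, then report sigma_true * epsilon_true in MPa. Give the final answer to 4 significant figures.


sigma_true = sigma_eng * (1 + epsilon_eng)
sigma_true = 598 * (1 + 0.251) = 748.098 MPa
epsilon_true = ln(1 + epsilon_eng)
epsilon_true = ln(1 + 0.251) = 0.223943
sigma_true * epsilon_true = 748.098 * 0.223943 = 167.5 MPa


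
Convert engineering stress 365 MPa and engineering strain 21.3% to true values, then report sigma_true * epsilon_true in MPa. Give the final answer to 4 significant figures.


sigma_true = sigma_eng * (1 + epsilon_eng)
sigma_true = 365 * (1 + 0.213) = 442.745 MPa
epsilon_true = ln(1 + epsilon_eng)
epsilon_true = ln(1 + 0.213) = 0.193097
sigma_true * epsilon_true = 442.745 * 0.193097 = 85.49 MPa


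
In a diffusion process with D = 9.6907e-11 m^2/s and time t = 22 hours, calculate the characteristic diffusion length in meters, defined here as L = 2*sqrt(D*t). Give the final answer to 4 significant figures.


t = 22 hr = 79200 s
Diffusion length = 2*sqrt(D*t)
= 2*sqrt(9.6907e-11 * 79200)
= 5.541e-03 m


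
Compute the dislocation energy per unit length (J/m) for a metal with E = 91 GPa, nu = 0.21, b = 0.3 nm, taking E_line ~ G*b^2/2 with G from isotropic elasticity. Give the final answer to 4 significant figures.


Step 1: G = E / (2*(1+nu))
G = 91 / (2*(1+0.21)) = 37.6033 GPa = 3.76033e+10 Pa
Step 2: E_line = G*b^2/2
b = 0.3 nm = 3e-10 m
E_line = 0.5 * 3.76033e+10 * (3e-10)^2 = 1.692e-09 J/m


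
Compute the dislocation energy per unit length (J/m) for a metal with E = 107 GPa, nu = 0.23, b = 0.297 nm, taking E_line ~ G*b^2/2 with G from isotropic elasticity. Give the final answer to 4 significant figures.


Step 1: G = E / (2*(1+nu))
G = 107 / (2*(1+0.23)) = 43.4959 GPa = 4.34959e+10 Pa
Step 2: E_line = G*b^2/2
b = 0.297 nm = 2.97e-10 m
E_line = 0.5 * 4.34959e+10 * (2.97e-10)^2 = 1.918e-09 J/m


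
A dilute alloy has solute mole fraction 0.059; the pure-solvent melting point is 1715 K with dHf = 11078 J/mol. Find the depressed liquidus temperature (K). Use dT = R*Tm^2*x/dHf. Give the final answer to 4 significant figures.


dT = R*Tm^2*x / dHf
dT = 8.314 * 1715^2 * 0.059 / 11078
dT = 130.235 K
T_new = 1715 - 130.235 = 1585 K


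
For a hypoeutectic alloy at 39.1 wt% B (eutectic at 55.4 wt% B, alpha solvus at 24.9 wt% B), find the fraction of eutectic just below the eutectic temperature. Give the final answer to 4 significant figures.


f_primary = (C_e - C0) / (C_e - C_alpha_max)
f_primary = (55.4 - 39.1) / (55.4 - 24.9)
f_primary = 0.534426
f_eutectic = 1 - 0.534426 = 0.4656


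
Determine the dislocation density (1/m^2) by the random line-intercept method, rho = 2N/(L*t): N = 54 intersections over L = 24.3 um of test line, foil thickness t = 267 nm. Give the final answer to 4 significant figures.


rho = 2N / (L * t)
L = 24.3 um = 2.43e-05 m, t = 267 nm = 2.67e-07 m
rho = 2 * 54 / (2.43e-05 * 2.67e-07)
rho = 1.665e+13 1/m^2


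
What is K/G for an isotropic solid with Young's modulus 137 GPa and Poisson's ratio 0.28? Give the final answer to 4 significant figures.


G = E / (2*(1+nu))
G = 137 / (2*(1+0.28)) = 53.5156 GPa
K = E / (3*(1-2*nu))
K = 137 / (3*(1-2*0.28)) = 103.788 GPa
K/G = 103.788 / 53.5156 = 1.939


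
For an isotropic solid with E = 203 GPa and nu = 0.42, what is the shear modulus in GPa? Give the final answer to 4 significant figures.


G = E / (2*(1+nu))
G = 203 / (2*(1+0.42))
G = 71.48 GPa


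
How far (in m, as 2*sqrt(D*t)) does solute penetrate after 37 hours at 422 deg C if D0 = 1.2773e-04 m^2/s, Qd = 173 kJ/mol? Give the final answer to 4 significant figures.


Step 1: D = D0 * exp(-Qd/(R*T))
T = 695.15 K
D = 1.2773e-04 * exp(-173e3 / (8.314 * 695.15)) = 1.27743e-17 m^2/s
Step 2: L = 2*sqrt(D*t)
t = 37 h = 133200 s
L = 2*sqrt(1.27743e-17 * 133200) = 2.609e-06 m


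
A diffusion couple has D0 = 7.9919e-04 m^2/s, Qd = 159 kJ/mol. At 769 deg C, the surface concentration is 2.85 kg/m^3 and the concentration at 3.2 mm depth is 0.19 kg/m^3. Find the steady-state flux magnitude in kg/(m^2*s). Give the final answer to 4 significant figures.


Step 1: D = D0 * exp(-Qd/(R*T))
T = 769 + 273.15 = 1042.15 K
D = 7.9919e-04 * exp(-159e3 / (8.314 * 1042.15)) = 8.56968e-12 m^2/s
Step 2: J = D * (C1 - C2) / dx
J = 8.56968e-12 * (2.85 - 0.19) / 3.2e-03
J = 7.124e-09 kg/(m^2*s)


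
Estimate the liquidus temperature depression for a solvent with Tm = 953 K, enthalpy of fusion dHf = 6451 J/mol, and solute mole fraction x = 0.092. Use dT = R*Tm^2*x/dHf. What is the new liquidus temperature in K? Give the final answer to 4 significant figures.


dT = R*Tm^2*x / dHf
dT = 8.314 * 953^2 * 0.092 / 6451
dT = 107.685 K
T_new = 953 - 107.685 = 845.3 K


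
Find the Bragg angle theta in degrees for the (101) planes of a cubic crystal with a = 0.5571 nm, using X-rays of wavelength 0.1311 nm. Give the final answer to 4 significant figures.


d = a / sqrt(h^2+k^2+l^2)
d = 0.5571 / sqrt(2) = 0.393929 nm
lambda = 2*d*sin(theta)  =>  sin(theta) = lambda / (2*d)
sin(theta) = 0.1311 / (2 * 0.393929) = 0.1664
theta = 9.579 deg


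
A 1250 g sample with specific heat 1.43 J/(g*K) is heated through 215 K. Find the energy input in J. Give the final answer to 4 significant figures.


Q = m * cp * dT
Q = 1250 * 1.43 * 215
Q = 384300 J


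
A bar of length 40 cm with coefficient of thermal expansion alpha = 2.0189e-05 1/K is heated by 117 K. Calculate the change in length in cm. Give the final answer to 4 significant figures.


dL = L0 * alpha * dT
dL = 40 * 2.0189e-05 * 117
dL = 0.09448 cm


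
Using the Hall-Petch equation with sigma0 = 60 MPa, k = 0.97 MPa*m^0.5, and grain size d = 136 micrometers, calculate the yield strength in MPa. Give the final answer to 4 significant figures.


sigma_y = sigma0 + k / sqrt(d)
d = 136 um = 1.36e-04 m
sigma_y = 60 + 0.97 / sqrt(1.36e-04)
sigma_y = 143.2 MPa


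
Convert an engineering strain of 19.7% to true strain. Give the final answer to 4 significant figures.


epsilon_true = ln(1 + epsilon_eng)
epsilon_true = ln(1 + 0.197)
epsilon_true = 0.1798


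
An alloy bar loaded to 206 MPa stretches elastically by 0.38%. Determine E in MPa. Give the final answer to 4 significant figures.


E = sigma / epsilon
epsilon = 0.38% = 3.8e-03
E = 206 / 3.8e-03
E = 54210 MPa


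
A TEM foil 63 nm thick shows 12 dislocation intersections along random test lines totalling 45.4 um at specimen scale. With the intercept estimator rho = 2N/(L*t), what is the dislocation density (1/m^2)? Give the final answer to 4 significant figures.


rho = 2N / (L * t)
L = 45.4 um = 4.54e-05 m, t = 63 nm = 6.3e-08 m
rho = 2 * 12 / (4.54e-05 * 6.3e-08)
rho = 8.391e+12 1/m^2


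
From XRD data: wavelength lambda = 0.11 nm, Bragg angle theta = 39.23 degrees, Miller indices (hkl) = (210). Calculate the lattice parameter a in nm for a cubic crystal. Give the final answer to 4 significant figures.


d = lambda / (2*sin(theta))
d = 0.11 / (2*sin(39.23 deg))
d = 0.0869655 nm
a = d * sqrt(h^2+k^2+l^2) = 0.0869655 * sqrt(5)
a = 0.1945 nm


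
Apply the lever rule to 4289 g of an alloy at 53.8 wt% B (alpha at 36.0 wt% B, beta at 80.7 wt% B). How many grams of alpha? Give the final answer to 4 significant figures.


f_alpha = (C_beta - C0) / (C_beta - C_alpha)
f_alpha = (80.7 - 53.8) / (80.7 - 36.0) = 0.60179
m_alpha = f_alpha * m_total = 0.60179 * 4289 = 2581 g


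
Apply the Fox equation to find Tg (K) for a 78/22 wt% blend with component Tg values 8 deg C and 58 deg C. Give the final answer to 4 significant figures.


1/Tg = w1/Tg1 + w2/Tg2 (in Kelvin)
Tg1 = 281.15 K, Tg2 = 331.15 K
1/Tg = 0.78/281.15 + 0.22/331.15
Tg = 290.8 K


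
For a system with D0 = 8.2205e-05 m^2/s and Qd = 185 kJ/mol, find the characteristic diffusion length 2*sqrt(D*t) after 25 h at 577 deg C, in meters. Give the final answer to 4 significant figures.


Step 1: D = D0 * exp(-Qd/(R*T))
T = 850.15 K
D = 8.2205e-05 * exp(-185e3 / (8.314 * 850.15)) = 3.53003e-16 m^2/s
Step 2: L = 2*sqrt(D*t)
t = 25 h = 90000 s
L = 2*sqrt(3.53003e-16 * 90000) = 1.127e-05 m


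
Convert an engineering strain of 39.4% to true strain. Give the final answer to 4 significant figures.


epsilon_true = ln(1 + epsilon_eng)
epsilon_true = ln(1 + 0.394)
epsilon_true = 0.3322


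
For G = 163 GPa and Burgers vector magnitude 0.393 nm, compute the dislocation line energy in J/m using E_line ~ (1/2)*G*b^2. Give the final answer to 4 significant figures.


E = G*b^2/2
b = 0.393 nm = 3.93e-10 m
G = 163 GPa = 1.63e+11 Pa
E = 0.5 * 1.63e+11 * (3.93e-10)^2
E = 1.259e-08 J/m


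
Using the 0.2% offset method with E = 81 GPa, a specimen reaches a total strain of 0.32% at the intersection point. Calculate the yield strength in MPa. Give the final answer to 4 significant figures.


Offset strain = 0.002
Elastic strain at yield = total_strain - offset = 3.2e-03 - 0.002 = 1.2e-03
sigma_y = E * elastic_strain = 81000 * 1.2e-03
sigma_y = 97.2 MPa


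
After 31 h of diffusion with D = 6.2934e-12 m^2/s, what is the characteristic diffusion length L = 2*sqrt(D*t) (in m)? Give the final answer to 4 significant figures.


t = 31 hr = 111600 s
Diffusion length = 2*sqrt(D*t)
= 2*sqrt(6.2934e-12 * 111600)
= 1.676e-03 m


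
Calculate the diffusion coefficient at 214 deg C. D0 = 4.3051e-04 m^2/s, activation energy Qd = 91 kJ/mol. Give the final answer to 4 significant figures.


D = D0 * exp(-Qd / (R*T))
T = 487.15 K
D = 4.3051e-04 * exp(-91e3 / (8.314 * 487.15))
D = 7.519e-14 m^2/s


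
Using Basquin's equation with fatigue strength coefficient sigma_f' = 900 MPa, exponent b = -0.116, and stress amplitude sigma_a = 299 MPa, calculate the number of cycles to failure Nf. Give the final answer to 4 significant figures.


sigma_a = sigma_f' * (2*Nf)^b
2*Nf = (sigma_a / sigma_f')^(1/b)
2*Nf = (299 / 900)^(1/-0.116)
2*Nf = 13354.1
Nf = 6677 cycles


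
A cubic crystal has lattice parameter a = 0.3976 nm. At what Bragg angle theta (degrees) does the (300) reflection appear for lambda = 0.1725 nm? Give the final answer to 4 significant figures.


d = a / sqrt(h^2+k^2+l^2)
d = 0.3976 / sqrt(9) = 0.132533 nm
lambda = 2*d*sin(theta)  =>  sin(theta) = lambda / (2*d)
sin(theta) = 0.1725 / (2 * 0.132533) = 0.65078
theta = 40.6 deg


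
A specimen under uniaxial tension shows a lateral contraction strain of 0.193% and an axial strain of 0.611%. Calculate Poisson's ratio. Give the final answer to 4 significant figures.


nu = -epsilon_lat / epsilon_axial
Lateral strain is contraction (negative), so using magnitudes:
nu = 0.193 / 0.611
nu = 0.3159


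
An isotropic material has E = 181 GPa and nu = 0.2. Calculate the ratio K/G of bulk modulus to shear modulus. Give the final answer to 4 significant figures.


G = E / (2*(1+nu))
G = 181 / (2*(1+0.2)) = 75.4167 GPa
K = E / (3*(1-2*nu))
K = 181 / (3*(1-2*0.2)) = 100.556 GPa
K/G = 100.556 / 75.4167 = 1.333


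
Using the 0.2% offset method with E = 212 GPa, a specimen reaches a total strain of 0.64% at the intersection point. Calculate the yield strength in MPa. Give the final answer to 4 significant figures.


Offset strain = 0.002
Elastic strain at yield = total_strain - offset = 6.4e-03 - 0.002 = 4.4e-03
sigma_y = E * elastic_strain = 212000 * 4.4e-03
sigma_y = 932.8 MPa


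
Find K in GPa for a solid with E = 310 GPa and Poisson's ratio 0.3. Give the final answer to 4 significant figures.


K = E / (3*(1-2*nu))
K = 310 / (3*(1-2*0.3))
K = 258.3 GPa


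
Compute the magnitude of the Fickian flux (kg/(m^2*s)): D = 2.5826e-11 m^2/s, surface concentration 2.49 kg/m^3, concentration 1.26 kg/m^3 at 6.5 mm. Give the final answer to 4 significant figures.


J = -D * (dC/dx) = D * (C1 - C2) / dx
J = 2.5826e-11 * (2.49 - 1.26) / 6.5e-03
J = 4.887e-09 kg/(m^2*s)


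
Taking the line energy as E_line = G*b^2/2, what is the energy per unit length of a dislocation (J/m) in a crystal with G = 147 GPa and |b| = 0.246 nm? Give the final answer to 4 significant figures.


E = G*b^2/2
b = 0.246 nm = 2.46e-10 m
G = 147 GPa = 1.47e+11 Pa
E = 0.5 * 1.47e+11 * (2.46e-10)^2
E = 4.448e-09 J/m


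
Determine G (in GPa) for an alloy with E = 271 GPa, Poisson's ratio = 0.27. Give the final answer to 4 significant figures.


G = E / (2*(1+nu))
G = 271 / (2*(1+0.27))
G = 106.7 GPa


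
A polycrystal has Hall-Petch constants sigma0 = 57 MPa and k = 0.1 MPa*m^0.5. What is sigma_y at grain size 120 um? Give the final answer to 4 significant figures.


sigma_y = sigma0 + k / sqrt(d)
d = 120 um = 1.2e-04 m
sigma_y = 57 + 0.1 / sqrt(1.2e-04)
sigma_y = 66.13 MPa


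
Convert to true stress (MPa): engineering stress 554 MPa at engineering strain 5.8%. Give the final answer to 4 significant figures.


sigma_true = sigma_eng * (1 + epsilon_eng)
sigma_true = 554 * (1 + 0.058)
sigma_true = 586.1 MPa


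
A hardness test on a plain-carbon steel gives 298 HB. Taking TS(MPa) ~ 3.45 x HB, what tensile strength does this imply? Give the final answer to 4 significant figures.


TS (MPa) = 3.45 * HB
TS = 3.45 * 298
TS = 1028 MPa


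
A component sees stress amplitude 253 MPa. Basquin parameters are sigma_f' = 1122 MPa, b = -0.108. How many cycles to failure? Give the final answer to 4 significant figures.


sigma_a = sigma_f' * (2*Nf)^b
2*Nf = (sigma_a / sigma_f')^(1/b)
2*Nf = (253 / 1122)^(1/-0.108)
2*Nf = 976245
Nf = 488100 cycles


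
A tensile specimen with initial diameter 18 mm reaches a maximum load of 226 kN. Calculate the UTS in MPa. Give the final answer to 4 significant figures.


A0 = pi*(d/2)^2 = pi*(18/2)^2 = 254.469 mm^2
UTS = F_max / A0 = 226*1000 / 254.469
UTS = 888.1 MPa


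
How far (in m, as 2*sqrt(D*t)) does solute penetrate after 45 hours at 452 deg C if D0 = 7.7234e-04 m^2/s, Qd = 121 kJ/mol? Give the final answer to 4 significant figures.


Step 1: D = D0 * exp(-Qd/(R*T))
T = 725.15 K
D = 7.7234e-04 * exp(-121e3 / (8.314 * 725.15)) = 1.48428e-12 m^2/s
Step 2: L = 2*sqrt(D*t)
t = 45 h = 162000 s
L = 2*sqrt(1.48428e-12 * 162000) = 9.807e-04 m


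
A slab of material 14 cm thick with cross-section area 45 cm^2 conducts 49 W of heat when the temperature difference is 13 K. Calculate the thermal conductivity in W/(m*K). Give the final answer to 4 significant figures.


k = Q*L / (A*dT)
L = 0.14 m, A = 4.5e-03 m^2
k = 49 * 0.14 / (4.5e-03 * 13)
k = 117.3 W/(m*K)


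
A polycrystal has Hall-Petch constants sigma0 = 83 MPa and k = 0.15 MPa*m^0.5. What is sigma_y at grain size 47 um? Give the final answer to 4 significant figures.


sigma_y = sigma0 + k / sqrt(d)
d = 47 um = 4.7e-05 m
sigma_y = 83 + 0.15 / sqrt(4.7e-05)
sigma_y = 104.9 MPa


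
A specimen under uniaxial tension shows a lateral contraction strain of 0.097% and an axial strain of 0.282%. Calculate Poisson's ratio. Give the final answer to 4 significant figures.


nu = -epsilon_lat / epsilon_axial
Lateral strain is contraction (negative), so using magnitudes:
nu = 0.097 / 0.282
nu = 0.344


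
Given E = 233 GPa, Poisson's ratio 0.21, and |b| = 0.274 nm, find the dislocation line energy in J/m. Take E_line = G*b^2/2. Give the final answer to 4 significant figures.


Step 1: G = E / (2*(1+nu))
G = 233 / (2*(1+0.21)) = 96.281 GPa = 9.6281e+10 Pa
Step 2: E_line = G*b^2/2
b = 0.274 nm = 2.74e-10 m
E_line = 0.5 * 9.6281e+10 * (2.74e-10)^2 = 3.614e-09 J/m


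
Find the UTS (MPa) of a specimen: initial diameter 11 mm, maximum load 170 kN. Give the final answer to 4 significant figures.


A0 = pi*(d/2)^2 = pi*(11/2)^2 = 95.0332 mm^2
UTS = F_max / A0 = 170*1000 / 95.0332
UTS = 1789 MPa


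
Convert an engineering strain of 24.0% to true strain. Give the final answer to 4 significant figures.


epsilon_true = ln(1 + epsilon_eng)
epsilon_true = ln(1 + 0.24)
epsilon_true = 0.2151


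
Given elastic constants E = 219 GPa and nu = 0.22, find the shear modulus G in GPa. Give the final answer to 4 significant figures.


G = E / (2*(1+nu))
G = 219 / (2*(1+0.22))
G = 89.75 GPa


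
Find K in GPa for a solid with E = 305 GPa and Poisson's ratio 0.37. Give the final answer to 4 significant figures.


K = E / (3*(1-2*nu))
K = 305 / (3*(1-2*0.37))
K = 391 GPa


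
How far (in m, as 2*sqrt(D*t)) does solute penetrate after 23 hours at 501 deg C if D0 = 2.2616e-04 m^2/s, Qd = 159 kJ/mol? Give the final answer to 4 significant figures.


Step 1: D = D0 * exp(-Qd/(R*T))
T = 774.15 K
D = 2.2616e-04 * exp(-159e3 / (8.314 * 774.15)) = 4.22411e-15 m^2/s
Step 2: L = 2*sqrt(D*t)
t = 23 h = 82800 s
L = 2*sqrt(4.22411e-15 * 82800) = 3.74e-05 m


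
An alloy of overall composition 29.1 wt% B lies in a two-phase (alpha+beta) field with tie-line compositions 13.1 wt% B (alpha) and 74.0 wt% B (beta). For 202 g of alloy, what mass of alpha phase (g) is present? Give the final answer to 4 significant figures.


f_alpha = (C_beta - C0) / (C_beta - C_alpha)
f_alpha = (74.0 - 29.1) / (74.0 - 13.1) = 0.737274
m_alpha = f_alpha * m_total = 0.737274 * 202 = 148.9 g


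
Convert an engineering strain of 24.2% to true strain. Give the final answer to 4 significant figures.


epsilon_true = ln(1 + epsilon_eng)
epsilon_true = ln(1 + 0.242)
epsilon_true = 0.2167


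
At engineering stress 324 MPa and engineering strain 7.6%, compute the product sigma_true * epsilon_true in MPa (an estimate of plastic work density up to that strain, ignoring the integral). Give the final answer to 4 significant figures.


sigma_true = sigma_eng * (1 + epsilon_eng)
sigma_true = 324 * (1 + 0.076) = 348.624 MPa
epsilon_true = ln(1 + epsilon_eng)
epsilon_true = ln(1 + 0.076) = 0.0732505
sigma_true * epsilon_true = 348.624 * 0.0732505 = 25.54 MPa


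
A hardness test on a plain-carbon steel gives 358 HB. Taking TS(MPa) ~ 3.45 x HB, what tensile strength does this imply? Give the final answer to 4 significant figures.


TS (MPa) = 3.45 * HB
TS = 3.45 * 358
TS = 1235 MPa


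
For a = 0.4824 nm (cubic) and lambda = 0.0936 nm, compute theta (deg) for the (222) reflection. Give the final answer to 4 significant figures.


d = a / sqrt(h^2+k^2+l^2)
d = 0.4824 / sqrt(12) = 0.139257 nm
lambda = 2*d*sin(theta)  =>  sin(theta) = lambda / (2*d)
sin(theta) = 0.0936 / (2 * 0.139257) = 0.33607
theta = 19.64 deg


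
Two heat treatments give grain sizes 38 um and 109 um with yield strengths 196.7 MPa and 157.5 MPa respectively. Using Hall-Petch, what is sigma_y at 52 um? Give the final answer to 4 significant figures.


sigma_y = sigma0 + k / sqrt(d)
1/sqrt(d1) = 1/sqrt(3.8e-05) = 162.221;  1/sqrt(d2) = 95.7826
k = (sigma1 - sigma2) / (1/sqrt(d1) - 1/sqrt(d2)) = (196.7 - 157.5) / (162.221 - 95.7826) = 0.590017 MPa*m^0.5
sigma0 = sigma1 - k/sqrt(d1) = 196.7 - 0.590017*162.221 = 100.987 MPa
sigma_y(d3) = 100.987 + 0.590017 / sqrt(5.2e-05) = 182.8 MPa


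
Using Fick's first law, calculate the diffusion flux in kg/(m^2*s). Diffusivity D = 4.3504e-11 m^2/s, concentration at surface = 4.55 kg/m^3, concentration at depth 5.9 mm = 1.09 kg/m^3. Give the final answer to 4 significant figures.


J = -D * (dC/dx) = D * (C1 - C2) / dx
J = 4.3504e-11 * (4.55 - 1.09) / 5.9e-03
J = 2.551e-08 kg/(m^2*s)


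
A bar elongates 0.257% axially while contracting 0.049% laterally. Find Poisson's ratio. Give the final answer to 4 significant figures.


nu = -epsilon_lat / epsilon_axial
Lateral strain is contraction (negative), so using magnitudes:
nu = 0.049 / 0.257
nu = 0.1907


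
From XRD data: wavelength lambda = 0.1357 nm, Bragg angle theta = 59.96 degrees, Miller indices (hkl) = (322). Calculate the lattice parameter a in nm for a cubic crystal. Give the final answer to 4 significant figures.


d = lambda / (2*sin(theta))
d = 0.1357 / (2*sin(59.96 deg))
d = 0.078378 nm
a = d * sqrt(h^2+k^2+l^2) = 0.078378 * sqrt(17)
a = 0.3232 nm


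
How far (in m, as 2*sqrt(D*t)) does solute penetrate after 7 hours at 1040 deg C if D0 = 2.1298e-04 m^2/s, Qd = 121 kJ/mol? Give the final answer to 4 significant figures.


Step 1: D = D0 * exp(-Qd/(R*T))
T = 1313.15 K
D = 2.1298e-04 * exp(-121e3 / (8.314 * 1313.15)) = 3.2735e-09 m^2/s
Step 2: L = 2*sqrt(D*t)
t = 7 h = 25200 s
L = 2*sqrt(3.2735e-09 * 25200) = 0.01817 m


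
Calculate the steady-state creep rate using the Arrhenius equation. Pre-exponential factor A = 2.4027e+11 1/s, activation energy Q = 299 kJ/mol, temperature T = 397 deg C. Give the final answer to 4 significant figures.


rate = A * exp(-Q / (R*T))
T = 397 + 273.15 = 670.15 K
rate = 2.4027e+11 * exp(-299e3 / (8.314 * 670.15))
rate = 1.187e-12 1/s


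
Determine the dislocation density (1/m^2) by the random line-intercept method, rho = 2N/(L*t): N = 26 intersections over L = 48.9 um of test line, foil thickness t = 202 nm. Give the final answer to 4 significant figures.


rho = 2N / (L * t)
L = 48.9 um = 4.89e-05 m, t = 202 nm = 2.02e-07 m
rho = 2 * 26 / (4.89e-05 * 2.02e-07)
rho = 5.264e+12 1/m^2


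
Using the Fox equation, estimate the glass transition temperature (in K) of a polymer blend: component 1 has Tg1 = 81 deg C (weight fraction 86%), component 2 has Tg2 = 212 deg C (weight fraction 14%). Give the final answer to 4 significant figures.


1/Tg = w1/Tg1 + w2/Tg2 (in Kelvin)
Tg1 = 354.15 K, Tg2 = 485.15 K
1/Tg = 0.86/354.15 + 0.14/485.15
Tg = 368.1 K


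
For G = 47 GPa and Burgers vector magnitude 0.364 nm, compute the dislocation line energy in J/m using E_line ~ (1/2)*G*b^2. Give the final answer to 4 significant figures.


E = G*b^2/2
b = 0.364 nm = 3.64e-10 m
G = 47 GPa = 4.7e+10 Pa
E = 0.5 * 4.7e+10 * (3.64e-10)^2
E = 3.114e-09 J/m


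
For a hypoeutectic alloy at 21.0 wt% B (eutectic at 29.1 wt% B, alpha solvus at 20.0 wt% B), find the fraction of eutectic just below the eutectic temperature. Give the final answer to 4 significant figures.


f_primary = (C_e - C0) / (C_e - C_alpha_max)
f_primary = (29.1 - 21.0) / (29.1 - 20.0)
f_primary = 0.89011
f_eutectic = 1 - 0.89011 = 0.1099


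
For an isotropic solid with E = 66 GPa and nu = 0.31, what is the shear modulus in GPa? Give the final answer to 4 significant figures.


G = E / (2*(1+nu))
G = 66 / (2*(1+0.31))
G = 25.19 GPa


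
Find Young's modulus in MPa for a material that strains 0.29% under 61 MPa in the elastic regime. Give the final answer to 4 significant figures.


E = sigma / epsilon
epsilon = 0.29% = 2.9e-03
E = 61 / 2.9e-03
E = 21030 MPa


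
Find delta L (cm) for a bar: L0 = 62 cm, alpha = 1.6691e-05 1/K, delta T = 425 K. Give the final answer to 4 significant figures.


dL = L0 * alpha * dT
dL = 62 * 1.6691e-05 * 425
dL = 0.4398 cm


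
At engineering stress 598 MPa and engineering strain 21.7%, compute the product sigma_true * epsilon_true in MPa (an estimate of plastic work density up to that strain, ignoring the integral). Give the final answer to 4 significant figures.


sigma_true = sigma_eng * (1 + epsilon_eng)
sigma_true = 598 * (1 + 0.217) = 727.766 MPa
epsilon_true = ln(1 + epsilon_eng)
epsilon_true = ln(1 + 0.217) = 0.196389
sigma_true * epsilon_true = 727.766 * 0.196389 = 142.9 MPa


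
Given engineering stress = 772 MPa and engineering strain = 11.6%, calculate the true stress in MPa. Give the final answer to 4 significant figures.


sigma_true = sigma_eng * (1 + epsilon_eng)
sigma_true = 772 * (1 + 0.116)
sigma_true = 861.6 MPa


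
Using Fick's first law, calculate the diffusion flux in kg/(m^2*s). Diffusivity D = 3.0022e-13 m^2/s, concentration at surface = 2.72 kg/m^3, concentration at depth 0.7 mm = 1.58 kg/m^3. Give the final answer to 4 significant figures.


J = -D * (dC/dx) = D * (C1 - C2) / dx
J = 3.0022e-13 * (2.72 - 1.58) / 7e-04
J = 4.889e-10 kg/(m^2*s)


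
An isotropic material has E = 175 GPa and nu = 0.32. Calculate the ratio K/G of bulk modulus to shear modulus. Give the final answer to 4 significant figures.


G = E / (2*(1+nu))
G = 175 / (2*(1+0.32)) = 66.2879 GPa
K = E / (3*(1-2*nu))
K = 175 / (3*(1-2*0.32)) = 162.037 GPa
K/G = 162.037 / 66.2879 = 2.444


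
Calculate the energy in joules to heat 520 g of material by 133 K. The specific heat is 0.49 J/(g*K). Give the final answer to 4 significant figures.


Q = m * cp * dT
Q = 520 * 0.49 * 133
Q = 33890 J


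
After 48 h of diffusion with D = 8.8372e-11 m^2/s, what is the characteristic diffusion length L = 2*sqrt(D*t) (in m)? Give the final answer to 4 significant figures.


t = 48 hr = 172800 s
Diffusion length = 2*sqrt(D*t)
= 2*sqrt(8.8372e-11 * 172800)
= 7.816e-03 m


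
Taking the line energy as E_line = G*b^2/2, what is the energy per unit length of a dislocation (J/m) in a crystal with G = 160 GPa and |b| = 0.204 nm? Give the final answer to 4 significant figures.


E = G*b^2/2
b = 0.204 nm = 2.04e-10 m
G = 160 GPa = 1.6e+11 Pa
E = 0.5 * 1.6e+11 * (2.04e-10)^2
E = 3.329e-09 J/m


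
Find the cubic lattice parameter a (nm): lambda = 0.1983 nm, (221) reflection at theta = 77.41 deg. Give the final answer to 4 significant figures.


d = lambda / (2*sin(theta))
d = 0.1983 / (2*sin(77.41 deg))
d = 0.101593 nm
a = d * sqrt(h^2+k^2+l^2) = 0.101593 * sqrt(9)
a = 0.3048 nm


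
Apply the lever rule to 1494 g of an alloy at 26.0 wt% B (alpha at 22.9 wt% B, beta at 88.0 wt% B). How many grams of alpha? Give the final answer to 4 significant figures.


f_alpha = (C_beta - C0) / (C_beta - C_alpha)
f_alpha = (88.0 - 26.0) / (88.0 - 22.9) = 0.952381
m_alpha = f_alpha * m_total = 0.952381 * 1494 = 1423 g


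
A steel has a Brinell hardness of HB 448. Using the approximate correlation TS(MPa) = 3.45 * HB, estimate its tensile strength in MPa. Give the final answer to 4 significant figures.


TS (MPa) = 3.45 * HB
TS = 3.45 * 448
TS = 1546 MPa


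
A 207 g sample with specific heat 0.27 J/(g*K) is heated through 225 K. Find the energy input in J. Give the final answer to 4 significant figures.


Q = m * cp * dT
Q = 207 * 0.27 * 225
Q = 12580 J


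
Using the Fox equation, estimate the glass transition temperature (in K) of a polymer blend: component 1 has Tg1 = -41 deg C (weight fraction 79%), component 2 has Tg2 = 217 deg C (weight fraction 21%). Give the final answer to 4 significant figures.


1/Tg = w1/Tg1 + w2/Tg2 (in Kelvin)
Tg1 = 232.15 K, Tg2 = 490.15 K
1/Tg = 0.79/232.15 + 0.21/490.15
Tg = 261 K


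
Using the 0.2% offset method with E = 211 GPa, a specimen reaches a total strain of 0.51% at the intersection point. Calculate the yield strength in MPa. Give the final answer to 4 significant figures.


Offset strain = 0.002
Elastic strain at yield = total_strain - offset = 5.1e-03 - 0.002 = 3.1e-03
sigma_y = E * elastic_strain = 211000 * 3.1e-03
sigma_y = 654.1 MPa


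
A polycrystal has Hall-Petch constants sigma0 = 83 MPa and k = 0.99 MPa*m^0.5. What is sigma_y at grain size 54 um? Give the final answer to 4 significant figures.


sigma_y = sigma0 + k / sqrt(d)
d = 54 um = 5.4e-05 m
sigma_y = 83 + 0.99 / sqrt(5.4e-05)
sigma_y = 217.7 MPa


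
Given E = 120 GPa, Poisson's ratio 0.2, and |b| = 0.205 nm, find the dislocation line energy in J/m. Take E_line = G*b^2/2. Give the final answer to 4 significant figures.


Step 1: G = E / (2*(1+nu))
G = 120 / (2*(1+0.2)) = 50 GPa = 5e+10 Pa
Step 2: E_line = G*b^2/2
b = 0.205 nm = 2.05e-10 m
E_line = 0.5 * 5e+10 * (2.05e-10)^2 = 1.051e-09 J/m


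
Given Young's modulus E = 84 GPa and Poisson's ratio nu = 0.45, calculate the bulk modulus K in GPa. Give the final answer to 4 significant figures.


K = E / (3*(1-2*nu))
K = 84 / (3*(1-2*0.45))
K = 280 GPa


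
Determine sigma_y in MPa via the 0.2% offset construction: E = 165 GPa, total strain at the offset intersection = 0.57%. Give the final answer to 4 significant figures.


Offset strain = 0.002
Elastic strain at yield = total_strain - offset = 5.7e-03 - 0.002 = 3.7e-03
sigma_y = E * elastic_strain = 165000 * 3.7e-03
sigma_y = 610.5 MPa


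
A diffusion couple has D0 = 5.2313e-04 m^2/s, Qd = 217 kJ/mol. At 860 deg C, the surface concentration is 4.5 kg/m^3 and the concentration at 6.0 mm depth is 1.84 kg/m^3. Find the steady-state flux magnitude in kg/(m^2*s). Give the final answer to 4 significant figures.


Step 1: D = D0 * exp(-Qd/(R*T))
T = 860 + 273.15 = 1133.15 K
D = 5.2313e-04 * exp(-217e3 / (8.314 * 1133.15)) = 5.19078e-14 m^2/s
Step 2: J = D * (C1 - C2) / dx
J = 5.19078e-14 * (4.5 - 1.84) / 6e-03
J = 2.301e-11 kg/(m^2*s)


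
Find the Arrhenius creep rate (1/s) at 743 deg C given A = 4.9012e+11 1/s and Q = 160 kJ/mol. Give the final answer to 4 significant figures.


rate = A * exp(-Q / (R*T))
T = 743 + 273.15 = 1016.15 K
rate = 4.9012e+11 * exp(-160e3 / (8.314 * 1016.15))
rate = 2919 1/s


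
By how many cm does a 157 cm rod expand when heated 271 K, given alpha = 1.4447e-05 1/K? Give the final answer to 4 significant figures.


dL = L0 * alpha * dT
dL = 157 * 1.4447e-05 * 271
dL = 0.6147 cm


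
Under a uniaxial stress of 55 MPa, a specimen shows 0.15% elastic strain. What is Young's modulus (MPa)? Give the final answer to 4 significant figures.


E = sigma / epsilon
epsilon = 0.15% = 1.5e-03
E = 55 / 1.5e-03
E = 36670 MPa


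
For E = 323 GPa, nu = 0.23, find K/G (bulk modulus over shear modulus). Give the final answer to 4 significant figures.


G = E / (2*(1+nu))
G = 323 / (2*(1+0.23)) = 131.301 GPa
K = E / (3*(1-2*nu))
K = 323 / (3*(1-2*0.23)) = 199.383 GPa
K/G = 199.383 / 131.301 = 1.519


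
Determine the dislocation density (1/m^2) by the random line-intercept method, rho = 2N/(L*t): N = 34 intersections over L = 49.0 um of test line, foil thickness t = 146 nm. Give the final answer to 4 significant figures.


rho = 2N / (L * t)
L = 49.0 um = 4.9e-05 m, t = 146 nm = 1.46e-07 m
rho = 2 * 34 / (4.9e-05 * 1.46e-07)
rho = 9.505e+12 1/m^2


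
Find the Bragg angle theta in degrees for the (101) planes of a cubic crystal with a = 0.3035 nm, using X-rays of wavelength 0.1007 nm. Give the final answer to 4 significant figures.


d = a / sqrt(h^2+k^2+l^2)
d = 0.3035 / sqrt(2) = 0.214607 nm
lambda = 2*d*sin(theta)  =>  sin(theta) = lambda / (2*d)
sin(theta) = 0.1007 / (2 * 0.214607) = 0.234615
theta = 13.57 deg


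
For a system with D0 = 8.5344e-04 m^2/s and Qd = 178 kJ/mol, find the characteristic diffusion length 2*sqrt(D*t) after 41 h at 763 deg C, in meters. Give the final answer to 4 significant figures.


Step 1: D = D0 * exp(-Qd/(R*T))
T = 1036.15 K
D = 8.5344e-04 * exp(-178e3 / (8.314 * 1036.15)) = 9.06715e-13 m^2/s
Step 2: L = 2*sqrt(D*t)
t = 41 h = 147600 s
L = 2*sqrt(9.06715e-13 * 147600) = 7.317e-04 m


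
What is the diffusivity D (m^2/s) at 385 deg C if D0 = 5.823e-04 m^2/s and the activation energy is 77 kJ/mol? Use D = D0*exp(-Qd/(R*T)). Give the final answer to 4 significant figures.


D = D0 * exp(-Qd / (R*T))
T = 658.15 K
D = 5.823e-04 * exp(-77e3 / (8.314 * 658.15))
D = 4.506e-10 m^2/s


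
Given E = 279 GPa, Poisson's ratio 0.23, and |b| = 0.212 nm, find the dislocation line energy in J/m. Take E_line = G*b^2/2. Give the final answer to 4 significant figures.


Step 1: G = E / (2*(1+nu))
G = 279 / (2*(1+0.23)) = 113.415 GPa = 1.13415e+11 Pa
Step 2: E_line = G*b^2/2
b = 0.212 nm = 2.12e-10 m
E_line = 0.5 * 1.13415e+11 * (2.12e-10)^2 = 2.549e-09 J/m


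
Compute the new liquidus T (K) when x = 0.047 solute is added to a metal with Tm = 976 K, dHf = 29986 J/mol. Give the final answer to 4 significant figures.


dT = R*Tm^2*x / dHf
dT = 8.314 * 976^2 * 0.047 / 29986
dT = 12.4133 K
T_new = 976 - 12.4133 = 963.6 K


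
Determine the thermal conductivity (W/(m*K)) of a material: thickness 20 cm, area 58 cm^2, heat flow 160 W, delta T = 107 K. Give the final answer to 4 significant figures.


k = Q*L / (A*dT)
L = 0.2 m, A = 5.8e-03 m^2
k = 160 * 0.2 / (5.8e-03 * 107)
k = 51.56 W/(m*K)


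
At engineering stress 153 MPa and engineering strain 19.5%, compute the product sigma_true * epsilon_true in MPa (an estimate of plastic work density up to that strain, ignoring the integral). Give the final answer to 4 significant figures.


sigma_true = sigma_eng * (1 + epsilon_eng)
sigma_true = 153 * (1 + 0.195) = 182.835 MPa
epsilon_true = ln(1 + epsilon_eng)
epsilon_true = ln(1 + 0.195) = 0.178146
sigma_true * epsilon_true = 182.835 * 0.178146 = 32.57 MPa


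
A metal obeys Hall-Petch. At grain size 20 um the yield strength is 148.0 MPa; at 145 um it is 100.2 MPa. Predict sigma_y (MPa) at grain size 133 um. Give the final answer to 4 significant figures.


sigma_y = sigma0 + k / sqrt(d)
1/sqrt(d1) = 1/sqrt(2e-05) = 223.607;  1/sqrt(d2) = 83.0455
k = (sigma1 - sigma2) / (1/sqrt(d1) - 1/sqrt(d2)) = (148.0 - 100.2) / (223.607 - 83.0455) = 0.340065 MPa*m^0.5
sigma0 = sigma1 - k/sqrt(d1) = 148.0 - 0.340065*223.607 = 71.9591 MPa
sigma_y(d3) = 71.9591 + 0.340065 / sqrt(1.33e-04) = 101.4 MPa


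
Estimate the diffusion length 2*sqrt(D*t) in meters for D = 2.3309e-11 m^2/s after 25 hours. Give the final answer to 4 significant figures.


t = 25 hr = 90000 s
Diffusion length = 2*sqrt(D*t)
= 2*sqrt(2.3309e-11 * 90000)
= 2.897e-03 m


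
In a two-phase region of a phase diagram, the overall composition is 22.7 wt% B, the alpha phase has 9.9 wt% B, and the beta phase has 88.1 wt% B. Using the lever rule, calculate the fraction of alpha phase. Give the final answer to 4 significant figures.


f_alpha = (C_beta - C0) / (C_beta - C_alpha)
f_alpha = (88.1 - 22.7) / (88.1 - 9.9)
f_alpha = 0.8363


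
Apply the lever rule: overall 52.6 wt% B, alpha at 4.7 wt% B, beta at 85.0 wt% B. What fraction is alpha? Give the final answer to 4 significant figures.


f_alpha = (C_beta - C0) / (C_beta - C_alpha)
f_alpha = (85.0 - 52.6) / (85.0 - 4.7)
f_alpha = 0.4035


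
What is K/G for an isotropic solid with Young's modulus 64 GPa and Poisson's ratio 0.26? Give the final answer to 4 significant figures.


G = E / (2*(1+nu))
G = 64 / (2*(1+0.26)) = 25.3968 GPa
K = E / (3*(1-2*nu))
K = 64 / (3*(1-2*0.26)) = 44.4444 GPa
K/G = 44.4444 / 25.3968 = 1.75


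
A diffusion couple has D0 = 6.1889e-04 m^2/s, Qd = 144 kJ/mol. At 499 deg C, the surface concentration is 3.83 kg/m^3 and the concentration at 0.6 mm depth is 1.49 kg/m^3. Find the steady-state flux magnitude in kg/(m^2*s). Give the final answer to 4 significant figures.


Step 1: D = D0 * exp(-Qd/(R*T))
T = 499 + 273.15 = 772.15 K
D = 6.1889e-04 * exp(-144e3 / (8.314 * 772.15)) = 1.12177e-13 m^2/s
Step 2: J = D * (C1 - C2) / dx
J = 1.12177e-13 * (3.83 - 1.49) / 6e-04
J = 4.375e-10 kg/(m^2*s)


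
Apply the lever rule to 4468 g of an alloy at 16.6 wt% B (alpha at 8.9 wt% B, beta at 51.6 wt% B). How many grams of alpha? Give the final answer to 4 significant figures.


f_alpha = (C_beta - C0) / (C_beta - C_alpha)
f_alpha = (51.6 - 16.6) / (51.6 - 8.9) = 0.819672
m_alpha = f_alpha * m_total = 0.819672 * 4468 = 3662 g


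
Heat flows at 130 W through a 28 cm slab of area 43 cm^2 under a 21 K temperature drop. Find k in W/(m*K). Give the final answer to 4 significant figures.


k = Q*L / (A*dT)
L = 0.28 m, A = 4.3e-03 m^2
k = 130 * 0.28 / (4.3e-03 * 21)
k = 403.1 W/(m*K)


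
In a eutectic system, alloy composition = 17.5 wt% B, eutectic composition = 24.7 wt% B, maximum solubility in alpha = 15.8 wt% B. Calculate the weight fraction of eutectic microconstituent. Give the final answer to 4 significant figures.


f_primary = (C_e - C0) / (C_e - C_alpha_max)
f_primary = (24.7 - 17.5) / (24.7 - 15.8)
f_primary = 0.808989
f_eutectic = 1 - 0.808989 = 0.191


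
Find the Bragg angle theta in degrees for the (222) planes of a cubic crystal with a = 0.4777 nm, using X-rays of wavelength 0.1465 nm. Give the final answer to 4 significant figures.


d = a / sqrt(h^2+k^2+l^2)
d = 0.4777 / sqrt(12) = 0.1379 nm
lambda = 2*d*sin(theta)  =>  sin(theta) = lambda / (2*d)
sin(theta) = 0.1465 / (2 * 0.1379) = 0.531182
theta = 32.09 deg


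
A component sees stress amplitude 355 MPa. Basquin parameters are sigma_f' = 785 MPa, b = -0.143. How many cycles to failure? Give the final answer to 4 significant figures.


sigma_a = sigma_f' * (2*Nf)^b
2*Nf = (sigma_a / sigma_f')^(1/b)
2*Nf = (355 / 785)^(1/-0.143)
2*Nf = 257.086
Nf = 128.5 cycles


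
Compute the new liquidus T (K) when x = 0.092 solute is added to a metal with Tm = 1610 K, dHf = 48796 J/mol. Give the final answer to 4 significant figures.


dT = R*Tm^2*x / dHf
dT = 8.314 * 1610^2 * 0.092 / 48796
dT = 40.6317 K
T_new = 1610 - 40.6317 = 1569 K


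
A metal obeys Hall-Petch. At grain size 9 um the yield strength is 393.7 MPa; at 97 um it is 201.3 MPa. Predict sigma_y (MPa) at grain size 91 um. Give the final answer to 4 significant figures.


sigma_y = sigma0 + k / sqrt(d)
1/sqrt(d1) = 1/sqrt(9e-06) = 333.333;  1/sqrt(d2) = 101.535
k = (sigma1 - sigma2) / (1/sqrt(d1) - 1/sqrt(d2)) = (393.7 - 201.3) / (333.333 - 101.535) = 0.83003 MPa*m^0.5
sigma0 = sigma1 - k/sqrt(d1) = 393.7 - 0.83003*333.333 = 117.023 MPa
sigma_y(d3) = 117.023 + 0.83003 / sqrt(9.1e-05) = 204 MPa


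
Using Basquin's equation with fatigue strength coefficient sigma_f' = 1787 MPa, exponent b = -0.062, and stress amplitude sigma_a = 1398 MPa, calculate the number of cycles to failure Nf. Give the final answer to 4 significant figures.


sigma_a = sigma_f' * (2*Nf)^b
2*Nf = (sigma_a / sigma_f')^(1/b)
2*Nf = (1398 / 1787)^(1/-0.062)
2*Nf = 52.4367
Nf = 26.22 cycles


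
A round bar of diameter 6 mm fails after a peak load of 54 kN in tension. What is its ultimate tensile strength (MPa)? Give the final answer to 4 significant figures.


A0 = pi*(d/2)^2 = pi*(6/2)^2 = 28.2743 mm^2
UTS = F_max / A0 = 54*1000 / 28.2743
UTS = 1910 MPa
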